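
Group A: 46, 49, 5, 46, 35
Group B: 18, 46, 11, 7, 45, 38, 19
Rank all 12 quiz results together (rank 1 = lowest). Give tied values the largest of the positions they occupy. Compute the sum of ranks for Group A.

41

Sorted (ascending): 5, 7, 11, 18, 19, 35, 38, 45, 46, 46, 46, 49
The 3 values of 46 occupy positions 9–11 → each gets rank 11.
Group A values → pooled ranks: 46→11, 49→12, 5→1, 46→11, 35→6
Rank sum = 11 + 12 + 1 + 11 + 6 = 41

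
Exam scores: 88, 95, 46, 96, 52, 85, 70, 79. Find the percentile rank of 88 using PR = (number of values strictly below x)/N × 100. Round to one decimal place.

62.5

N = 8.
Strictly below 88: 5. Equal to 88: 1.
PR = 5/8 × 100 = 62.5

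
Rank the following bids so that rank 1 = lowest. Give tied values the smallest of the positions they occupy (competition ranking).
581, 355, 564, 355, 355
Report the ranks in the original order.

Sorted (ascending): 355, 355, 355, 564, 581
The 3 values of 355 occupy positions 1–3 → each gets rank 1.

5, 1, 4, 1, 1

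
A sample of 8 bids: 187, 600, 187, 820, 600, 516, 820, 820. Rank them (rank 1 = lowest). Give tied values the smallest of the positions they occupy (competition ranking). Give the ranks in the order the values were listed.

Sorted (ascending): 187, 187, 516, 600, 600, 820, 820, 820
The 2 values of 187 occupy positions 1–2 → each gets rank 1.
The 2 values of 600 occupy positions 4–5 → each gets rank 4.
The 3 values of 820 occupy positions 6–8 → each gets rank 6.

1, 4, 1, 6, 4, 3, 6, 6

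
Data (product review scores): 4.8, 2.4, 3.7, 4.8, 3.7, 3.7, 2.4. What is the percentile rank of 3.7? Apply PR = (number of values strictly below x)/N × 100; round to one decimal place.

N = 7.
Strictly below 3.7: 2. Equal to 3.7: 3.
PR = 2/7 × 100 = 28.6

28.6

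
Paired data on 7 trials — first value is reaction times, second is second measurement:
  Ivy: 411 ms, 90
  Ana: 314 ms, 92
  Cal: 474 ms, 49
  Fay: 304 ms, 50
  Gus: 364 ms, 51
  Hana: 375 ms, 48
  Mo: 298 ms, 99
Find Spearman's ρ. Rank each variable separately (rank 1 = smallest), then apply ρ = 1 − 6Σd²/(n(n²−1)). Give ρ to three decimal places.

-0.571

Ranks of variable 1: 6, 3, 7, 2, 4, 5, 1
Ranks of variable 2: 5, 6, 2, 3, 4, 1, 7
d = r₁ − r₂: 1, -3, 5, -1, 0, 4, -6
d²: 1, 9, 25, 1, 0, 16, 36; Σd² = 88
ρ = 1 − 6·88/(7·48) = 1 − 528/336 = -0.571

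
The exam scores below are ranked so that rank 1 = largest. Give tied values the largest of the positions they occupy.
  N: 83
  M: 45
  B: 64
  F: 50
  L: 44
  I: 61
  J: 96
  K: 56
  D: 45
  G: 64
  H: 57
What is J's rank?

1

Sorted (descending): 96, 83, 64, 64, 61, 57, 56, 50, 45, 45, 44
The 2 values of 64 occupy positions 3–4 → each gets rank 4.
The 2 values of 45 occupy positions 9–10 → each gets rank 10.
J has value 96 → rank 1.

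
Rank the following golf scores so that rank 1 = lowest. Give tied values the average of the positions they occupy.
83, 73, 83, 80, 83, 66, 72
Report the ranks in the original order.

Sorted (ascending): 66, 72, 73, 80, 83, 83, 83
The 3 values of 83 occupy positions 5–7 → average rank 6.

6, 3, 6, 4, 6, 1, 2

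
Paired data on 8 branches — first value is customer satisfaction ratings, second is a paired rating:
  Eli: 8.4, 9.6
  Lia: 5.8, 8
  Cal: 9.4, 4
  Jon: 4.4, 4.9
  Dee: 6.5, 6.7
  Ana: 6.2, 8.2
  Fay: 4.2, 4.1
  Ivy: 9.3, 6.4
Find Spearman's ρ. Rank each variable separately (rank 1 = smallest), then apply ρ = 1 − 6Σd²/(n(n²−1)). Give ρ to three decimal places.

Ranks of variable 1: 6, 3, 8, 2, 5, 4, 1, 7
Ranks of variable 2: 8, 6, 1, 3, 5, 7, 2, 4
d = r₁ − r₂: -2, -3, 7, -1, 0, -3, -1, 3
d²: 4, 9, 49, 1, 0, 9, 1, 9; Σd² = 82
ρ = 1 − 6·82/(8·63) = 1 − 492/504 = 0.024

0.024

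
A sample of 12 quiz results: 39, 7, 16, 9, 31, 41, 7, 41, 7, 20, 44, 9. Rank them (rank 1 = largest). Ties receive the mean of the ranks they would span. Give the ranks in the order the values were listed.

Sorted (descending): 44, 41, 41, 39, 31, 20, 16, 9, 9, 7, 7, 7
The 2 values of 41 occupy positions 2–3 → average rank (2+3)/2 = 2.5.
The 2 values of 9 occupy positions 8–9 → average rank (8+9)/2 = 8.5.
The 3 values of 7 occupy positions 10–12 → average rank 11.

4, 11, 7, 8.5, 5, 2.5, 11, 2.5, 11, 6, 1, 8.5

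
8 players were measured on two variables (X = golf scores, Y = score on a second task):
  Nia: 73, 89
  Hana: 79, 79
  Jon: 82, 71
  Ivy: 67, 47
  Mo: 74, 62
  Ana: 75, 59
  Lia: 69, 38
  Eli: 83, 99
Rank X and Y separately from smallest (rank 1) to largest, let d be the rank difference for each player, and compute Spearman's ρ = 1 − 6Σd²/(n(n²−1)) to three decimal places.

0.690

Ranks of variable 1: 3, 6, 7, 1, 4, 5, 2, 8
Ranks of variable 2: 7, 6, 5, 2, 4, 3, 1, 8
d = r₁ − r₂: -4, 0, 2, -1, 0, 2, 1, 0
d²: 16, 0, 4, 1, 0, 4, 1, 0; Σd² = 26
ρ = 1 − 6·26/(8·63) = 1 − 156/504 = 0.690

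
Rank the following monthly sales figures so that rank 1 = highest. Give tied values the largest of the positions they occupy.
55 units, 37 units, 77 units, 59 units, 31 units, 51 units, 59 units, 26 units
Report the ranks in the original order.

Sorted (descending): 77, 59, 59, 55, 51, 37, 31, 26
The 2 values of 59 occupy positions 2–3 → each gets rank 3.

4, 6, 1, 3, 7, 5, 3, 8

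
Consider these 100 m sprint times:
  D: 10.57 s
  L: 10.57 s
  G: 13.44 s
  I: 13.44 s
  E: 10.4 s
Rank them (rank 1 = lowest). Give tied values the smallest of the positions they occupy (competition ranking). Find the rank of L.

Sorted (ascending): 10.4, 10.57, 10.57, 13.44, 13.44
The 2 values of 10.57 occupy positions 2–3 → each gets rank 2.
The 2 values of 13.44 occupy positions 4–5 → each gets rank 4.
L has value 10.57 s → rank 2.

2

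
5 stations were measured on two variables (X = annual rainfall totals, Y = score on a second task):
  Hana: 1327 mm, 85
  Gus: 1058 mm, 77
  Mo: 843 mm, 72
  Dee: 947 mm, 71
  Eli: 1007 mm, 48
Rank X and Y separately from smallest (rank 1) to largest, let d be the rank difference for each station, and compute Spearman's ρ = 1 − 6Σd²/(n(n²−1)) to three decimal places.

0.600

Ranks of variable 1: 5, 4, 1, 2, 3
Ranks of variable 2: 5, 4, 3, 2, 1
d = r₁ − r₂: 0, 0, -2, 0, 2
d²: 0, 0, 4, 0, 4; Σd² = 8
ρ = 1 − 6·8/(5·24) = 1 − 48/120 = 0.600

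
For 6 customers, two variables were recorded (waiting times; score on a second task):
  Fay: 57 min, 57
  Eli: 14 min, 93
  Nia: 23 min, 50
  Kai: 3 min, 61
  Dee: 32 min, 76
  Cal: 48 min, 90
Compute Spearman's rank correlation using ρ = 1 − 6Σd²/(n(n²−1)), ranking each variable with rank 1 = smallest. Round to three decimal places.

Ranks of variable 1: 6, 2, 3, 1, 4, 5
Ranks of variable 2: 2, 6, 1, 3, 4, 5
d = r₁ − r₂: 4, -4, 2, -2, 0, 0
d²: 16, 16, 4, 4, 0, 0; Σd² = 40
ρ = 1 − 6·40/(6·35) = 1 − 240/210 = -0.143

-0.143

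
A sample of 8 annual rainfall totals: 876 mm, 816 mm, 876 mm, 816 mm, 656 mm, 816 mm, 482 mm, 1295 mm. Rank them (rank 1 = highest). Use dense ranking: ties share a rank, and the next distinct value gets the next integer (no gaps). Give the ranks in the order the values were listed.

2, 3, 2, 3, 4, 3, 5, 1

Sorted (descending): 1295, 876, 876, 816, 816, 816, 656, 482
The 2 values of 876 share dense rank 2.
The 3 values of 816 share dense rank 3.
Remaining distinct values take the next consecutive integers.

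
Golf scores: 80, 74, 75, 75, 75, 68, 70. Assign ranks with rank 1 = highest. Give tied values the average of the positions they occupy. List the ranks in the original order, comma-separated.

Sorted (descending): 80, 75, 75, 75, 74, 70, 68
The 3 values of 75 occupy positions 2–4 → average rank 3.

1, 5, 3, 3, 3, 7, 6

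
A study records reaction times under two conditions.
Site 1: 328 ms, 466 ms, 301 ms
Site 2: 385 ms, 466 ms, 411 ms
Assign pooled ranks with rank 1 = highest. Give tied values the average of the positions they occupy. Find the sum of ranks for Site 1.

Sorted (descending): 466, 466, 411, 385, 328, 301
The 2 values of 466 occupy positions 1–2 → average rank (1+2)/2 = 1.5.
Site 1 values → pooled ranks: 328→5, 466→1.5, 301→6
Rank sum = 5 + 1.5 + 6 = 12.5

12.5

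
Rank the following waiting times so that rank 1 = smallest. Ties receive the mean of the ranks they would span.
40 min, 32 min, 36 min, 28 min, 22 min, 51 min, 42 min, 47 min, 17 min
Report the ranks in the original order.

6, 4, 5, 3, 2, 9, 7, 8, 1

Sorted (ascending): 17, 22, 28, 32, 36, 40, 42, 47, 51
No ties — each value takes its position as its rank.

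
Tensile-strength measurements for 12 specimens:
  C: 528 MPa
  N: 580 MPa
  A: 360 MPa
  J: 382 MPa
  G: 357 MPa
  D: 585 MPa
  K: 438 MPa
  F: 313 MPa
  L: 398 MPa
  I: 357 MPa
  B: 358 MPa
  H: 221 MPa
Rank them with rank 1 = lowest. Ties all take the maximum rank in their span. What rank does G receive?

4

Sorted (ascending): 221, 313, 357, 357, 358, 360, 382, 398, 438, 528, 580, 585
The 2 values of 357 occupy positions 3–4 → each gets rank 4.
G has value 357 MPa → rank 4.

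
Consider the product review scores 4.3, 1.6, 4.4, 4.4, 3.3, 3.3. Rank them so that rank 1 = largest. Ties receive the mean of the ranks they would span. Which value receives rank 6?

1.6

Sorted (descending): 4.4, 4.4, 4.3, 3.3, 3.3, 1.6
The 2 values of 4.4 occupy positions 1–2 → average rank (1+2)/2 = 1.5.
The 2 values of 3.3 occupy positions 4–5 → average rank (4+5)/2 = 4.5.
Rank 6 → value 1.6.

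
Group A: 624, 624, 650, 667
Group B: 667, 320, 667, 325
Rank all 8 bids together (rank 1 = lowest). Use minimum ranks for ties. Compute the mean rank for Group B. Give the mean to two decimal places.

3.75

Sorted (ascending): 320, 325, 624, 624, 650, 667, 667, 667
The 2 values of 624 occupy positions 3–4 → each gets rank 3.
The 3 values of 667 occupy positions 6–8 → each gets rank 6.
Group B values → pooled ranks: 667→6, 320→1, 667→6, 325→2
Mean rank = (6 + 1 + 6 + 2) / 4 = 3.75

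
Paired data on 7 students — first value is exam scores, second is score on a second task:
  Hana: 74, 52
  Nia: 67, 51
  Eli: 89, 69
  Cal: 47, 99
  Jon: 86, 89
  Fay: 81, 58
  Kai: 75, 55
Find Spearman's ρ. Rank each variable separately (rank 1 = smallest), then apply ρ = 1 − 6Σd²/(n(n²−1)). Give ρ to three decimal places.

Ranks of variable 1: 3, 2, 7, 1, 6, 5, 4
Ranks of variable 2: 2, 1, 5, 7, 6, 4, 3
d = r₁ − r₂: 1, 1, 2, -6, 0, 1, 1
d²: 1, 1, 4, 36, 0, 1, 1; Σd² = 44
ρ = 1 − 6·44/(7·48) = 1 − 264/336 = 0.214

0.214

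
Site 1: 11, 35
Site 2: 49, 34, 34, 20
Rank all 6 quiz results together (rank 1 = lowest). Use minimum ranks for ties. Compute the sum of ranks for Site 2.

14

Sorted (ascending): 11, 20, 34, 34, 35, 49
The 2 values of 34 occupy positions 3–4 → each gets rank 3.
Site 2 values → pooled ranks: 49→6, 34→3, 34→3, 20→2
Rank sum = 6 + 3 + 3 + 2 = 14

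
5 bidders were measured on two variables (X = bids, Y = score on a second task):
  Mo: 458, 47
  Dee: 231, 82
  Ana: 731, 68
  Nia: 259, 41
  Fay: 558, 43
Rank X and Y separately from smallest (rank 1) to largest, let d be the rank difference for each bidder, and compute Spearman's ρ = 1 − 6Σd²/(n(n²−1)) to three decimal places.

Ranks of variable 1: 3, 1, 5, 2, 4
Ranks of variable 2: 3, 5, 4, 1, 2
d = r₁ − r₂: 0, -4, 1, 1, 2
d²: 0, 16, 1, 1, 4; Σd² = 22
ρ = 1 − 6·22/(5·24) = 1 − 132/120 = -0.100

-0.100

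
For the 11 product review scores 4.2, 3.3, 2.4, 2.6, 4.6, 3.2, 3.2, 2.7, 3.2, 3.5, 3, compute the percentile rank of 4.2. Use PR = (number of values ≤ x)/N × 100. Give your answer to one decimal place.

N = 11.
Strictly below 4.2: 9. Equal to 4.2: 1.
PR = 10/11 × 100 = 90.9

90.9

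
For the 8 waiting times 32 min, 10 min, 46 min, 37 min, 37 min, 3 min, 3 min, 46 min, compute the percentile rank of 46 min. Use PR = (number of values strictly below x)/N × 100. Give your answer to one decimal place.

N = 8.
Strictly below 46: 6. Equal to 46: 2.
PR = 6/8 × 100 = 75.0

75.0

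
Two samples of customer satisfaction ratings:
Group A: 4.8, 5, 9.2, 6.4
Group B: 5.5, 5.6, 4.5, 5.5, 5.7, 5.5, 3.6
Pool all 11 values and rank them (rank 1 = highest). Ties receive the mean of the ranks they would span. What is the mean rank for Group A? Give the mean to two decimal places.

Sorted (descending): 9.2, 6.4, 5.7, 5.6, 5.5, 5.5, 5.5, 5, 4.8, 4.5, 3.6
The 3 values of 5.5 occupy positions 5–7 → average rank 6.
Group A values → pooled ranks: 4.8→9, 5→8, 9.2→1, 6.4→2
Mean rank = (9 + 8 + 1 + 2) / 4 = 5.00

5.00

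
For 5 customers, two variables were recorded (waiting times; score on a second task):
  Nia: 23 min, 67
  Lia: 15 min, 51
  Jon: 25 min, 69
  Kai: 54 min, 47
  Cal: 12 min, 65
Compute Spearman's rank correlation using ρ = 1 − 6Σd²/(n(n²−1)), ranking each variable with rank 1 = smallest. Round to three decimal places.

Ranks of variable 1: 3, 2, 4, 5, 1
Ranks of variable 2: 4, 2, 5, 1, 3
d = r₁ − r₂: -1, 0, -1, 4, -2
d²: 1, 0, 1, 16, 4; Σd² = 22
ρ = 1 − 6·22/(5·24) = 1 − 132/120 = -0.100

-0.100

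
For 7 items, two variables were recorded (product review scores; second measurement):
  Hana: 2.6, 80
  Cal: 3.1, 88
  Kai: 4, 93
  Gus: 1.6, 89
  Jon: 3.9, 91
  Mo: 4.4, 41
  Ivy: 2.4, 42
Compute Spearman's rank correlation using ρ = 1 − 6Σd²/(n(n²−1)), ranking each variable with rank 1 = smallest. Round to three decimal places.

Ranks of variable 1: 3, 4, 6, 1, 5, 7, 2
Ranks of variable 2: 3, 4, 7, 5, 6, 1, 2
d = r₁ − r₂: 0, 0, -1, -4, -1, 6, 0
d²: 0, 0, 1, 16, 1, 36, 0; Σd² = 54
ρ = 1 − 6·54/(7·48) = 1 − 324/336 = 0.036

0.036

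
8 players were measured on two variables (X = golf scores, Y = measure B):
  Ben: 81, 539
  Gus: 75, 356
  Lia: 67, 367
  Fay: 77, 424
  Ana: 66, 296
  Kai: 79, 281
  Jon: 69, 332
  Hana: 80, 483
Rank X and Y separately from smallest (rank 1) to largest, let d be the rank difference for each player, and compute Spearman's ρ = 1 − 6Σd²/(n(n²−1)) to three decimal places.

0.571

Ranks of variable 1: 8, 4, 2, 5, 1, 6, 3, 7
Ranks of variable 2: 8, 4, 5, 6, 2, 1, 3, 7
d = r₁ − r₂: 0, 0, -3, -1, -1, 5, 0, 0
d²: 0, 0, 9, 1, 1, 25, 0, 0; Σd² = 36
ρ = 1 − 6·36/(8·63) = 1 − 216/504 = 0.571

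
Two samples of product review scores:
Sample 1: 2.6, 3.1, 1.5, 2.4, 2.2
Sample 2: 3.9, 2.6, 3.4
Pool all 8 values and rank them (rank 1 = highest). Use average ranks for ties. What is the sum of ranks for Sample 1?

28.5

Sorted (descending): 3.9, 3.4, 3.1, 2.6, 2.6, 2.4, 2.2, 1.5
The 2 values of 2.6 occupy positions 4–5 → average rank (4+5)/2 = 4.5.
Sample 1 values → pooled ranks: 2.6→4.5, 3.1→3, 1.5→8, 2.4→6, 2.2→7
Rank sum = 4.5 + 3 + 8 + 6 + 7 = 28.5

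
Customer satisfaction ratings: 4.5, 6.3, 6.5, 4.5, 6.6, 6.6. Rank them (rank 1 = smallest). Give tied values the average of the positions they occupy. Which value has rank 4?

Sorted (ascending): 4.5, 4.5, 6.3, 6.5, 6.6, 6.6
The 2 values of 4.5 occupy positions 1–2 → average rank (1+2)/2 = 1.5.
The 2 values of 6.6 occupy positions 5–6 → average rank (5+6)/2 = 5.5.
Rank 4 → value 6.5.

6.5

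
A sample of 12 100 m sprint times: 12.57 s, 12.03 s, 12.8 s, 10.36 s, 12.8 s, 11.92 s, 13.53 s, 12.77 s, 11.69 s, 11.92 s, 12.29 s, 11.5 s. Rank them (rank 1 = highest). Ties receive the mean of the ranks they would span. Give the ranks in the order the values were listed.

Sorted (descending): 13.53, 12.8, 12.8, 12.77, 12.57, 12.29, 12.03, 11.92, 11.92, 11.69, 11.5, 10.36
The 2 values of 12.8 occupy positions 2–3 → average rank (2+3)/2 = 2.5.
The 2 values of 11.92 occupy positions 8–9 → average rank (8+9)/2 = 8.5.

5, 7, 2.5, 12, 2.5, 8.5, 1, 4, 10, 8.5, 6, 11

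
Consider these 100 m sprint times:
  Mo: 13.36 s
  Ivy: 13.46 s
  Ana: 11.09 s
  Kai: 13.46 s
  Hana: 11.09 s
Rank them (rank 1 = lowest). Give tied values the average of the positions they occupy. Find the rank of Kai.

4.5

Sorted (ascending): 11.09, 11.09, 13.36, 13.46, 13.46
The 2 values of 11.09 occupy positions 1–2 → average rank (1+2)/2 = 1.5.
The 2 values of 13.46 occupy positions 4–5 → average rank (4+5)/2 = 4.5.
Kai has value 13.46 s → rank 4.5.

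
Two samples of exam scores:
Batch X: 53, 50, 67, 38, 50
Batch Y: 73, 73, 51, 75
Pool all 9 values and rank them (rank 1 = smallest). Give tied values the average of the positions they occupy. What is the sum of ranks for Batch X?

Sorted (ascending): 38, 50, 50, 51, 53, 67, 73, 73, 75
The 2 values of 50 occupy positions 2–3 → average rank (2+3)/2 = 2.5.
The 2 values of 73 occupy positions 7–8 → average rank (7+8)/2 = 7.5.
Batch X values → pooled ranks: 53→5, 50→2.5, 67→6, 38→1, 50→2.5
Rank sum = 5 + 2.5 + 6 + 1 + 2.5 = 17

17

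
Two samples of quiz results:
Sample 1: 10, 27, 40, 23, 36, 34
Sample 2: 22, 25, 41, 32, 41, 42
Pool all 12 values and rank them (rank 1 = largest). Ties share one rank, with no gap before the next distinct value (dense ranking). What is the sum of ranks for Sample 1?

39

Sorted (descending): 42, 41, 41, 40, 36, 34, 32, 27, 25, 23, 22, 10
The 2 values of 41 share dense rank 2.
Remaining distinct values take the next consecutive integers.
Sample 1 values → pooled ranks: 10→11, 27→7, 40→3, 23→9, 36→4, 34→5
Rank sum = 11 + 7 + 3 + 9 + 4 + 5 = 39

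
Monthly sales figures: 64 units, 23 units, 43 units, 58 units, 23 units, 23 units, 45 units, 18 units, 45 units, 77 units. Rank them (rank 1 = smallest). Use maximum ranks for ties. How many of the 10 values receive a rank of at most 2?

Sorted (ascending): 18, 23, 23, 23, 43, 45, 45, 58, 64, 77
The 3 values of 23 occupy positions 2–4 → each gets rank 4.
The 2 values of 45 occupy positions 6–7 → each gets rank 7.
Ranks ≤ 2: {1} → 1 value.

1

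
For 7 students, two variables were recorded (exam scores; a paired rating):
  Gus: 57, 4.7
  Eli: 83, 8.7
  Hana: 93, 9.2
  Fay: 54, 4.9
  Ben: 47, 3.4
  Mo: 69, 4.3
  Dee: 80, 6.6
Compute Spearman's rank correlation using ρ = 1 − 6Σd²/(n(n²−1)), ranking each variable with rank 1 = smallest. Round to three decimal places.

0.857

Ranks of variable 1: 3, 6, 7, 2, 1, 4, 5
Ranks of variable 2: 3, 6, 7, 4, 1, 2, 5
d = r₁ − r₂: 0, 0, 0, -2, 0, 2, 0
d²: 0, 0, 0, 4, 0, 4, 0; Σd² = 8
ρ = 1 − 6·8/(7·48) = 1 − 48/336 = 0.857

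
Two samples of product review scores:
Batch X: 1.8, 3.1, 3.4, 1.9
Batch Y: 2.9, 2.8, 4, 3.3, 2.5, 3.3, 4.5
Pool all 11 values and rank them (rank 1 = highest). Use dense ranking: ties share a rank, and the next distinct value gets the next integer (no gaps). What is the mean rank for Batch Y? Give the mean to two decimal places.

4.57

Sorted (descending): 4.5, 4, 3.4, 3.3, 3.3, 3.1, 2.9, 2.8, 2.5, 1.9, 1.8
The 2 values of 3.3 share dense rank 4.
Remaining distinct values take the next consecutive integers.
Batch Y values → pooled ranks: 2.9→6, 2.8→7, 4→2, 3.3→4, 2.5→8, 3.3→4, 4.5→1
Mean rank = (6 + 7 + 2 + 4 + 8 + 4 + 1) / 7 = 4.57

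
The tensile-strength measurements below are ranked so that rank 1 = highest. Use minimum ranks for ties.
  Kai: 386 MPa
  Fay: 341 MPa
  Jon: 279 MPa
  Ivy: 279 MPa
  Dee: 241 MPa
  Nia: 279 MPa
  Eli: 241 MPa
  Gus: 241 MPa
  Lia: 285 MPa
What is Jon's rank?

4

Sorted (descending): 386, 341, 285, 279, 279, 279, 241, 241, 241
The 3 values of 279 occupy positions 4–6 → each gets rank 4.
The 3 values of 241 occupy positions 7–9 → each gets rank 7.
Jon has value 279 MPa → rank 4.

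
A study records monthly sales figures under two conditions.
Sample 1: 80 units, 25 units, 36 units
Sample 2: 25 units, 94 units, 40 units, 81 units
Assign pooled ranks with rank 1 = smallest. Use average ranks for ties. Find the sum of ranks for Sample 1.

9.5

Sorted (ascending): 25, 25, 36, 40, 80, 81, 94
The 2 values of 25 occupy positions 1–2 → average rank (1+2)/2 = 1.5.
Sample 1 values → pooled ranks: 80→5, 25→1.5, 36→3
Rank sum = 5 + 1.5 + 3 = 9.5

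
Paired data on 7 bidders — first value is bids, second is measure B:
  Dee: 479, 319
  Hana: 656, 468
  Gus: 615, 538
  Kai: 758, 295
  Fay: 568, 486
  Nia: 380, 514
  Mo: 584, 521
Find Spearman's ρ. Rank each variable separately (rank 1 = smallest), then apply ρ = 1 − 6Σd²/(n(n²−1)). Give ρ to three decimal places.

Ranks of variable 1: 2, 6, 5, 7, 3, 1, 4
Ranks of variable 2: 2, 3, 7, 1, 4, 5, 6
d = r₁ − r₂: 0, 3, -2, 6, -1, -4, -2
d²: 0, 9, 4, 36, 1, 16, 4; Σd² = 70
ρ = 1 − 6·70/(7·48) = 1 − 420/336 = -0.250

-0.250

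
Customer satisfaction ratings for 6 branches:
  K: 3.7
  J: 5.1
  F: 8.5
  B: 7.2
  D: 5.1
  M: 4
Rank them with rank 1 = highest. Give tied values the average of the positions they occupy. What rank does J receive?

3.5

Sorted (descending): 8.5, 7.2, 5.1, 5.1, 4, 3.7
The 2 values of 5.1 occupy positions 3–4 → average rank (3+4)/2 = 3.5.
J has value 5.1 → rank 3.5.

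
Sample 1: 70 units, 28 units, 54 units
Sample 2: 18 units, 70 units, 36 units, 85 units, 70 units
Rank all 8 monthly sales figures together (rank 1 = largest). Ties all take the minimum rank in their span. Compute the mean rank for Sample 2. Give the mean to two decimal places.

Sorted (descending): 85, 70, 70, 70, 54, 36, 28, 18
The 3 values of 70 occupy positions 2–4 → each gets rank 2.
Sample 2 values → pooled ranks: 18→8, 70→2, 36→6, 85→1, 70→2
Mean rank = (8 + 2 + 6 + 1 + 2) / 5 = 3.80

3.80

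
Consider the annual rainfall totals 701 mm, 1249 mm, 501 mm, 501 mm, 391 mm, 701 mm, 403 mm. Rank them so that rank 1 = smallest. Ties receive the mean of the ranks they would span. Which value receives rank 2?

Sorted (ascending): 391, 403, 501, 501, 701, 701, 1249
The 2 values of 501 occupy positions 3–4 → average rank (3+4)/2 = 3.5.
The 2 values of 701 occupy positions 5–6 → average rank (5+6)/2 = 5.5.
Rank 2 → value 403.

403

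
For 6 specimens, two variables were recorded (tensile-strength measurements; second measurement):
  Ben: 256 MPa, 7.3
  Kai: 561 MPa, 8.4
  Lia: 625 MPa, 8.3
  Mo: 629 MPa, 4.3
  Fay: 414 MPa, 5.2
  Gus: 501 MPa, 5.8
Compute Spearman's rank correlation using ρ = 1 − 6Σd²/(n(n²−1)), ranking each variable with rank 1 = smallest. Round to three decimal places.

-0.086

Ranks of variable 1: 1, 4, 5, 6, 2, 3
Ranks of variable 2: 4, 6, 5, 1, 2, 3
d = r₁ − r₂: -3, -2, 0, 5, 0, 0
d²: 9, 4, 0, 25, 0, 0; Σd² = 38
ρ = 1 − 6·38/(6·35) = 1 − 228/210 = -0.086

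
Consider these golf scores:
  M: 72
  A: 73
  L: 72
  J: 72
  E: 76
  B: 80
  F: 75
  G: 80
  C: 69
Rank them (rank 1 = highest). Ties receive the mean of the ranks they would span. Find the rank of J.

7

Sorted (descending): 80, 80, 76, 75, 73, 72, 72, 72, 69
The 2 values of 80 occupy positions 1–2 → average rank (1+2)/2 = 1.5.
The 3 values of 72 occupy positions 6–8 → average rank 7.
J has value 72 → rank 7.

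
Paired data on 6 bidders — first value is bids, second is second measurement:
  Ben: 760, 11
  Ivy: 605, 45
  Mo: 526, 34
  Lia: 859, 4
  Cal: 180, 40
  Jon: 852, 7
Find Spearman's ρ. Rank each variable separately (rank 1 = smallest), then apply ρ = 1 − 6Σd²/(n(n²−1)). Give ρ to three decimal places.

Ranks of variable 1: 4, 3, 2, 6, 1, 5
Ranks of variable 2: 3, 6, 4, 1, 5, 2
d = r₁ − r₂: 1, -3, -2, 5, -4, 3
d²: 1, 9, 4, 25, 16, 9; Σd² = 64
ρ = 1 − 6·64/(6·35) = 1 − 384/210 = -0.829

-0.829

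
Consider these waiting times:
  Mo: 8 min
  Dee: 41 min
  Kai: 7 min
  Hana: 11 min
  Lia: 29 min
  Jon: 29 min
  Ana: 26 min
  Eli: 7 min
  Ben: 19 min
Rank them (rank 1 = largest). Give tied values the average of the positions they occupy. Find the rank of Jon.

2.5

Sorted (descending): 41, 29, 29, 26, 19, 11, 8, 7, 7
The 2 values of 29 occupy positions 2–3 → average rank (2+3)/2 = 2.5.
The 2 values of 7 occupy positions 8–9 → average rank (8+9)/2 = 8.5.
Jon has value 29 min → rank 2.5.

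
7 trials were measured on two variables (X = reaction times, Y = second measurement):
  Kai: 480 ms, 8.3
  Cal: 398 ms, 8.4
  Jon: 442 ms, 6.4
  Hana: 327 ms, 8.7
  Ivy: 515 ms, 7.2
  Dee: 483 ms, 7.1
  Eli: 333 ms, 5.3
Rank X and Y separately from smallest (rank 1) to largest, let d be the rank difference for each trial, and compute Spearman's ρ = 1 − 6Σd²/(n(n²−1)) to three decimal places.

-0.214

Ranks of variable 1: 5, 3, 4, 1, 7, 6, 2
Ranks of variable 2: 5, 6, 2, 7, 4, 3, 1
d = r₁ − r₂: 0, -3, 2, -6, 3, 3, 1
d²: 0, 9, 4, 36, 9, 9, 1; Σd² = 68
ρ = 1 − 6·68/(7·48) = 1 − 408/336 = -0.214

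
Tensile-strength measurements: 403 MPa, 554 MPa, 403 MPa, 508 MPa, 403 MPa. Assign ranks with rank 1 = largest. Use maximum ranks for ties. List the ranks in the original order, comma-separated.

5, 1, 5, 2, 5

Sorted (descending): 554, 508, 403, 403, 403
The 3 values of 403 occupy positions 3–5 → each gets rank 5.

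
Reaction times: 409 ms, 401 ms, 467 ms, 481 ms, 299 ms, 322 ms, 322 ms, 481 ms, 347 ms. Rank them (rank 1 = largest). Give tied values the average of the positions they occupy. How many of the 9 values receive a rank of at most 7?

6

Sorted (descending): 481, 481, 467, 409, 401, 347, 322, 322, 299
The 2 values of 481 occupy positions 1–2 → average rank (1+2)/2 = 1.5.
The 2 values of 322 occupy positions 7–8 → average rank (7+8)/2 = 7.5.
Ranks ≤ 7: {1.5, 1.5, 3, 4, 5, 6} → 6 values.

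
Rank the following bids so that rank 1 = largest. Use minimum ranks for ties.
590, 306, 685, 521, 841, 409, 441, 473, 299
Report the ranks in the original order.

Sorted (descending): 841, 685, 590, 521, 473, 441, 409, 306, 299
No ties — each value takes its position as its rank.

3, 8, 2, 4, 1, 7, 6, 5, 9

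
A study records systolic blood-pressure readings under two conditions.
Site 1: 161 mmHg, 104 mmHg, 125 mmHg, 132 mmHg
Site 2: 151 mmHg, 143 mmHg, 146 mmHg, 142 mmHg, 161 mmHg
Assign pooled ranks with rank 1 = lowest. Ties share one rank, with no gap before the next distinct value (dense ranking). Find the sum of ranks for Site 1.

14

Sorted (ascending): 104, 125, 132, 142, 143, 146, 151, 161, 161
The 2 values of 161 share dense rank 8.
Remaining distinct values take the next consecutive integers.
Site 1 values → pooled ranks: 161→8, 104→1, 125→2, 132→3
Rank sum = 8 + 1 + 2 + 3 = 14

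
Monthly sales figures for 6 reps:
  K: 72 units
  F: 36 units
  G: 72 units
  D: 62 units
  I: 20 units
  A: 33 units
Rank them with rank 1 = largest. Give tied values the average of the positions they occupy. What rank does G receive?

1.5

Sorted (descending): 72, 72, 62, 36, 33, 20
The 2 values of 72 occupy positions 1–2 → average rank (1+2)/2 = 1.5.
G has value 72 units → rank 1.5.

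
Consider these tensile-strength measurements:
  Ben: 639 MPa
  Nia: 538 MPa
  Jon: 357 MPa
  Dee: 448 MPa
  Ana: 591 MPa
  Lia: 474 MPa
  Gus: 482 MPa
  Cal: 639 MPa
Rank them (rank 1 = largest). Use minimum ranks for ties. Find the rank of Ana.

Sorted (descending): 639, 639, 591, 538, 482, 474, 448, 357
The 2 values of 639 occupy positions 1–2 → each gets rank 1.
Ana has value 591 MPa → rank 3.

3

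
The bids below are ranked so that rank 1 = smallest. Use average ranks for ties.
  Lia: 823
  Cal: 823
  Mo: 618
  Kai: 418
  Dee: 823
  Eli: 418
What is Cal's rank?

Sorted (ascending): 418, 418, 618, 823, 823, 823
The 2 values of 418 occupy positions 1–2 → average rank (1+2)/2 = 1.5.
The 3 values of 823 occupy positions 4–6 → average rank 5.
Cal has value 823 → rank 5.

5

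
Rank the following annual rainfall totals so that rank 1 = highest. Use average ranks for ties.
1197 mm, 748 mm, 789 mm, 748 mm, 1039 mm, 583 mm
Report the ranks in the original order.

Sorted (descending): 1197, 1039, 789, 748, 748, 583
The 2 values of 748 occupy positions 4–5 → average rank (4+5)/2 = 4.5.

1, 4.5, 3, 4.5, 2, 6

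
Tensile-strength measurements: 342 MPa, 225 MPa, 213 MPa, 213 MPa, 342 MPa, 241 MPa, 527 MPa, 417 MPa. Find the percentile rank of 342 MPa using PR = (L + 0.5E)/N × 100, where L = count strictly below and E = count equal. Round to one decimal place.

62.5

N = 8.
Strictly below 342: 4. Equal to 342: 2.
PR = (4 + 0.5·2)/8 × 100 = 62.5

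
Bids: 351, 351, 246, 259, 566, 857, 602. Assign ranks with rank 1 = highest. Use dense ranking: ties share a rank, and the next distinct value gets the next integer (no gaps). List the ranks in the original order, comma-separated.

4, 4, 6, 5, 3, 1, 2

Sorted (descending): 857, 602, 566, 351, 351, 259, 246
The 2 values of 351 share dense rank 4.
Remaining distinct values take the next consecutive integers.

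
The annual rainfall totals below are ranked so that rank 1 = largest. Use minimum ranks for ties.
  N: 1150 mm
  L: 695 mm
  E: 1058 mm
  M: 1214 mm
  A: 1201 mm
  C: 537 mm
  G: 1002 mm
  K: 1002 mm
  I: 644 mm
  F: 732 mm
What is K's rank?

5

Sorted (descending): 1214, 1201, 1150, 1058, 1002, 1002, 732, 695, 644, 537
The 2 values of 1002 occupy positions 5–6 → each gets rank 5.
K has value 1002 mm → rank 5.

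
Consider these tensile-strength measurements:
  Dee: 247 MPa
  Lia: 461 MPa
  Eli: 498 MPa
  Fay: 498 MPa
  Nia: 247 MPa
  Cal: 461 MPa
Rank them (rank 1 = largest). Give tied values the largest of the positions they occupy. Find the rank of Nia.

Sorted (descending): 498, 498, 461, 461, 247, 247
The 2 values of 498 occupy positions 1–2 → each gets rank 2.
The 2 values of 461 occupy positions 3–4 → each gets rank 4.
The 2 values of 247 occupy positions 5–6 → each gets rank 6.
Nia has value 247 MPa → rank 6.

6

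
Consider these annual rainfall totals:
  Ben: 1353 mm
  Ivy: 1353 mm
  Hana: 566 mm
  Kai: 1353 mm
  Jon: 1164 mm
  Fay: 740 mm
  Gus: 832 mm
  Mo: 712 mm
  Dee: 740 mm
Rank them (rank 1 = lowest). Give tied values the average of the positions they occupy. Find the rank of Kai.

8

Sorted (ascending): 566, 712, 740, 740, 832, 1164, 1353, 1353, 1353
The 2 values of 740 occupy positions 3–4 → average rank (3+4)/2 = 3.5.
The 3 values of 1353 occupy positions 7–9 → average rank 8.
Kai has value 1353 mm → rank 8.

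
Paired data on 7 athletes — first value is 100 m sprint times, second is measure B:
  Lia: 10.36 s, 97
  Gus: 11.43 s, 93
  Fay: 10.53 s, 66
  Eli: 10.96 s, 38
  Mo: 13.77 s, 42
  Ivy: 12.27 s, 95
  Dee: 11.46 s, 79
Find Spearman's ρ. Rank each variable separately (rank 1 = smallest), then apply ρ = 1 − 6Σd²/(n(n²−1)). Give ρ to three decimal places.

Ranks of variable 1: 1, 4, 2, 3, 7, 6, 5
Ranks of variable 2: 7, 5, 3, 1, 2, 6, 4
d = r₁ − r₂: -6, -1, -1, 2, 5, 0, 1
d²: 36, 1, 1, 4, 25, 0, 1; Σd² = 68
ρ = 1 − 6·68/(7·48) = 1 − 408/336 = -0.214

-0.214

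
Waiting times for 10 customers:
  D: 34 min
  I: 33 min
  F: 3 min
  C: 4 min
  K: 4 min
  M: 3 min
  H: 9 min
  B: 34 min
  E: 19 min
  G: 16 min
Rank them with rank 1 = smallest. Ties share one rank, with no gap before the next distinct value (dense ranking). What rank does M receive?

1

Sorted (ascending): 3, 3, 4, 4, 9, 16, 19, 33, 34, 34
The 2 values of 3 share dense rank 1.
The 2 values of 4 share dense rank 2.
The 2 values of 34 share dense rank 7.
Remaining distinct values take the next consecutive integers.
M has value 3 min → rank 1.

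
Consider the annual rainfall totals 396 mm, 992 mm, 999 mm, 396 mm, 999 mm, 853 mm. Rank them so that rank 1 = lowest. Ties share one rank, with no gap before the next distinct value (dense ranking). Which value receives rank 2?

Sorted (ascending): 396, 396, 853, 992, 999, 999
The 2 values of 396 share dense rank 1.
The 2 values of 999 share dense rank 4.
Remaining distinct values take the next consecutive integers.
Rank 2 → value 853.

853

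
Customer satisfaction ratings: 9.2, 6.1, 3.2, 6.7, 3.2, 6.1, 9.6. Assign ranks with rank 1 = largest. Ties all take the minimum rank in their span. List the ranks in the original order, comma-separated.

2, 4, 6, 3, 6, 4, 1

Sorted (descending): 9.6, 9.2, 6.7, 6.1, 6.1, 3.2, 3.2
The 2 values of 6.1 occupy positions 4–5 → each gets rank 4.
The 2 values of 3.2 occupy positions 6–7 → each gets rank 6.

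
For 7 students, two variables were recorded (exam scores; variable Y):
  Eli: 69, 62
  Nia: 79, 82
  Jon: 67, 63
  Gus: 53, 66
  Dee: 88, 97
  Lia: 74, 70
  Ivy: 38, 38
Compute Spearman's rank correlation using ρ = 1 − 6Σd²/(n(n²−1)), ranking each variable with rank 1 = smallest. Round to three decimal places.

Ranks of variable 1: 4, 6, 3, 2, 7, 5, 1
Ranks of variable 2: 2, 6, 3, 4, 7, 5, 1
d = r₁ − r₂: 2, 0, 0, -2, 0, 0, 0
d²: 4, 0, 0, 4, 0, 0, 0; Σd² = 8
ρ = 1 − 6·8/(7·48) = 1 − 48/336 = 0.857

0.857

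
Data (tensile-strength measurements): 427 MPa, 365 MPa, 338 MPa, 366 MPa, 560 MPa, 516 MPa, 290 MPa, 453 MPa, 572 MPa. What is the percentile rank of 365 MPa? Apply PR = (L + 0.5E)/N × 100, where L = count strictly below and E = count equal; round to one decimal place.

27.8

N = 9.
Strictly below 365: 2. Equal to 365: 1.
PR = (2 + 0.5·1)/9 × 100 = 27.8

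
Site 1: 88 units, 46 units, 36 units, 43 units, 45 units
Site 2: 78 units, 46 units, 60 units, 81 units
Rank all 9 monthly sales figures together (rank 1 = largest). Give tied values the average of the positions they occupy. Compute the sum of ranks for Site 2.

14.5

Sorted (descending): 88, 81, 78, 60, 46, 46, 45, 43, 36
The 2 values of 46 occupy positions 5–6 → average rank (5+6)/2 = 5.5.
Site 2 values → pooled ranks: 78→3, 46→5.5, 60→4, 81→2
Rank sum = 3 + 5.5 + 4 + 2 = 14.5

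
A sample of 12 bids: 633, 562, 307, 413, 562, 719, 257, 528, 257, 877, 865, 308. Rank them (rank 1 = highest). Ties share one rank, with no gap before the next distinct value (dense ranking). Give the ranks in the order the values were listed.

Sorted (descending): 877, 865, 719, 633, 562, 562, 528, 413, 308, 307, 257, 257
The 2 values of 562 share dense rank 5.
The 2 values of 257 share dense rank 10.
Remaining distinct values take the next consecutive integers.

4, 5, 9, 7, 5, 3, 10, 6, 10, 1, 2, 8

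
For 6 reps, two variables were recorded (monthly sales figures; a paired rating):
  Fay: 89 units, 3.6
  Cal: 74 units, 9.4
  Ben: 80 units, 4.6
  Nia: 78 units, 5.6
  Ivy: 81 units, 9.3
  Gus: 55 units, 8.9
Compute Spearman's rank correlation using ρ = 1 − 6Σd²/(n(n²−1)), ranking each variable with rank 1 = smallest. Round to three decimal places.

-0.543

Ranks of variable 1: 6, 2, 4, 3, 5, 1
Ranks of variable 2: 1, 6, 2, 3, 5, 4
d = r₁ − r₂: 5, -4, 2, 0, 0, -3
d²: 25, 16, 4, 0, 0, 9; Σd² = 54
ρ = 1 − 6·54/(6·35) = 1 − 324/210 = -0.543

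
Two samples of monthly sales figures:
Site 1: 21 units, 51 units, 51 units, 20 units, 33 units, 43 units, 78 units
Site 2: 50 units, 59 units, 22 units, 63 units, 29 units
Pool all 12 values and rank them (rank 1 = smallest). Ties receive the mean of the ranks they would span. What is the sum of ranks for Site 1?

43

Sorted (ascending): 20, 21, 22, 29, 33, 43, 50, 51, 51, 59, 63, 78
The 2 values of 51 occupy positions 8–9 → average rank (8+9)/2 = 8.5.
Site 1 values → pooled ranks: 21→2, 51→8.5, 51→8.5, 20→1, 33→5, 43→6, 78→12
Rank sum = 2 + 8.5 + 8.5 + 1 + 5 + 6 + 12 = 43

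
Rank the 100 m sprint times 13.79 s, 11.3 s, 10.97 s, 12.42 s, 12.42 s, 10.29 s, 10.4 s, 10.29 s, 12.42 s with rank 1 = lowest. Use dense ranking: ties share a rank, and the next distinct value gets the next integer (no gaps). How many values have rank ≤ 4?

Sorted (ascending): 10.29, 10.29, 10.4, 10.97, 11.3, 12.42, 12.42, 12.42, 13.79
The 2 values of 10.29 share dense rank 1.
The 3 values of 12.42 share dense rank 5.
Remaining distinct values take the next consecutive integers.
Ranks ≤ 4: {1, 1, 2, 3, 4} → 5 values.

5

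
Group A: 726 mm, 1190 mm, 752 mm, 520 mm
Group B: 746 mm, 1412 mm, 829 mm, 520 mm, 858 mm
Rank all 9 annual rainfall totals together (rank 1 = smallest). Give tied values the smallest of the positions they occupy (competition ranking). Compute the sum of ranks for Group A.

17

Sorted (ascending): 520, 520, 726, 746, 752, 829, 858, 1190, 1412
The 2 values of 520 occupy positions 1–2 → each gets rank 1.
Group A values → pooled ranks: 726→3, 1190→8, 752→5, 520→1
Rank sum = 3 + 8 + 5 + 1 = 17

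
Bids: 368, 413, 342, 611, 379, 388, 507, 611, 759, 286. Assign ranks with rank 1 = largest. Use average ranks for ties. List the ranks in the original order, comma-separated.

8, 5, 9, 2.5, 7, 6, 4, 2.5, 1, 10

Sorted (descending): 759, 611, 611, 507, 413, 388, 379, 368, 342, 286
The 2 values of 611 occupy positions 2–3 → average rank (2+3)/2 = 2.5.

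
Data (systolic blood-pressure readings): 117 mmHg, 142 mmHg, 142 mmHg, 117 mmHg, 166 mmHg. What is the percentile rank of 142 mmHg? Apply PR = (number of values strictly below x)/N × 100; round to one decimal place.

40.0

N = 5.
Strictly below 142: 2. Equal to 142: 2.
PR = 2/5 × 100 = 40.0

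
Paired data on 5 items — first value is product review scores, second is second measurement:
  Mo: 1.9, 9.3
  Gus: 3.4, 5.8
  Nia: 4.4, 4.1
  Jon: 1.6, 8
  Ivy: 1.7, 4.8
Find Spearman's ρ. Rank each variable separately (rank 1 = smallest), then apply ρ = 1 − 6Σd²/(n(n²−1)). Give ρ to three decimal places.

-0.500

Ranks of variable 1: 3, 4, 5, 1, 2
Ranks of variable 2: 5, 3, 1, 4, 2
d = r₁ − r₂: -2, 1, 4, -3, 0
d²: 4, 1, 16, 9, 0; Σd² = 30
ρ = 1 − 6·30/(5·24) = 1 − 180/120 = -0.500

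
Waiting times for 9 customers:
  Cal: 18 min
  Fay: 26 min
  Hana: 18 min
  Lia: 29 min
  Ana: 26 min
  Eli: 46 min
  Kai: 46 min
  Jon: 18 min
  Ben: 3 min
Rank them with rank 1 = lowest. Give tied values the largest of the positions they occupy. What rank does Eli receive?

9

Sorted (ascending): 3, 18, 18, 18, 26, 26, 29, 46, 46
The 3 values of 18 occupy positions 2–4 → each gets rank 4.
The 2 values of 26 occupy positions 5–6 → each gets rank 6.
The 2 values of 46 occupy positions 8–9 → each gets rank 9.
Eli has value 46 min → rank 9.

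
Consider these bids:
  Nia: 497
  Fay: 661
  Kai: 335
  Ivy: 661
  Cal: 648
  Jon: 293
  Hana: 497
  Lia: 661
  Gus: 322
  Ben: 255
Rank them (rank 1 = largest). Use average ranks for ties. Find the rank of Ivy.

2

Sorted (descending): 661, 661, 661, 648, 497, 497, 335, 322, 293, 255
The 3 values of 661 occupy positions 1–3 → average rank 2.
The 2 values of 497 occupy positions 5–6 → average rank (5+6)/2 = 5.5.
Ivy has value 661 → rank 2.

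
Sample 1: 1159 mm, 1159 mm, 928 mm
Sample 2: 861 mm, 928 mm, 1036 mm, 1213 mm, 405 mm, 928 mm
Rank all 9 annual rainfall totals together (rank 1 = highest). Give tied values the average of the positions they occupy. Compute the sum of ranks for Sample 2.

Sorted (descending): 1213, 1159, 1159, 1036, 928, 928, 928, 861, 405
The 2 values of 1159 occupy positions 2–3 → average rank (2+3)/2 = 2.5.
The 3 values of 928 occupy positions 5–7 → average rank 6.
Sample 2 values → pooled ranks: 861→8, 928→6, 1036→4, 1213→1, 405→9, 928→6
Rank sum = 8 + 6 + 4 + 1 + 9 + 6 = 34

34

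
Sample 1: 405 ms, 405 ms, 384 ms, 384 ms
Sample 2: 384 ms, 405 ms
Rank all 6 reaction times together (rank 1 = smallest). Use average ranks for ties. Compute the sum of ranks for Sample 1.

Sorted (ascending): 384, 384, 384, 405, 405, 405
The 3 values of 384 occupy positions 1–3 → average rank 2.
The 3 values of 405 occupy positions 4–6 → average rank 5.
Sample 1 values → pooled ranks: 405→5, 405→5, 384→2, 384→2
Rank sum = 5 + 5 + 2 + 2 = 14

14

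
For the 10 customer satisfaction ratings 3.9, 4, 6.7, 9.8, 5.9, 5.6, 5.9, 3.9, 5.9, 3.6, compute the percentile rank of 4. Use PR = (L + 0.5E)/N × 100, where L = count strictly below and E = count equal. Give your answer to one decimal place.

N = 10.
Strictly below 4: 3. Equal to 4: 1.
PR = (3 + 0.5·1)/10 × 100 = 35.0

35.0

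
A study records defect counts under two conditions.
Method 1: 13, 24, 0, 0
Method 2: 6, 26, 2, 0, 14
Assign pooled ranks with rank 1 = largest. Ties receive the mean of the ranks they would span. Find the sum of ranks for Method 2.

Sorted (descending): 26, 24, 14, 13, 6, 2, 0, 0, 0
The 3 values of 0 occupy positions 7–9 → average rank 8.
Method 2 values → pooled ranks: 6→5, 26→1, 2→6, 0→8, 14→3
Rank sum = 5 + 1 + 6 + 8 + 3 = 23

23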